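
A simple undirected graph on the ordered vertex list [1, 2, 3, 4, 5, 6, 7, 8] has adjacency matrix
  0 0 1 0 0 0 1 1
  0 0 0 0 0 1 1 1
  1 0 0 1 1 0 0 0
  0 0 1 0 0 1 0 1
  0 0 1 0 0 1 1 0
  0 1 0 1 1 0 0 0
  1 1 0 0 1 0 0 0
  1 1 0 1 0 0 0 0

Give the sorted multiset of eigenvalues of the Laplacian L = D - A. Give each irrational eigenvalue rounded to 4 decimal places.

[0, 2, 2, 2, 4, 4, 4, 6]

Each diagonal entry of L is the vertex degree and each off-diagonal entry is -1 where an edge is present, 0 otherwise; in the order [1, 2, 3, 4, 5, 6, 7, 8] the diagonal is [3, 3, 3, 3, 3, 3, 3, 3]. L is symmetric positive semidefinite, so every eigenvalue is real and nonnegative. There is one zero in the spectrum, matching the 1 component.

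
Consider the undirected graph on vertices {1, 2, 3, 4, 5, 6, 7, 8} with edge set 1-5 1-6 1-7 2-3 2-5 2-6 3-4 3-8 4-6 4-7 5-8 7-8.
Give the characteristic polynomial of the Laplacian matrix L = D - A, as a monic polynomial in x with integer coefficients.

Each diagonal entry of L is the vertex degree and each off-diagonal entry is -1 where an edge is present, 0 otherwise; in the order [1, 2, 3, 4, 5, 6, 7, 8] the diagonal is [3, 3, 3, 3, 3, 3, 3, 3]. The eigenvalues of L are [0, 2, 2, 2, 4, 4, 4, 6]; the characteristic polynomial is the product of (x - lambda_i), which multiplies out to x^8 - 24x^7 + 240x^6 - 1296x^5 + 4080x^4 - 7488x^3 + 7424x^2 - 3072x. The constant term is 0 because L is singular (the all-ones vector lies in its kernel). There is one zero in the spectrum, matching the 1 component.

x^8 - 24x^7 + 240x^6 - 1296x^5 + 4080x^4 - 7488x^3 + 7424x^2 - 3072x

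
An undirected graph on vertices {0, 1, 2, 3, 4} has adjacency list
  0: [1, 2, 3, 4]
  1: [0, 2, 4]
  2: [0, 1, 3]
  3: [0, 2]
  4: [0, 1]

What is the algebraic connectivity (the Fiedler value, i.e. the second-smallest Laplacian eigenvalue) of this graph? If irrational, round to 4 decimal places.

1.5858

Each diagonal entry of L is the vertex degree and each off-diagonal entry is -1 where an edge is present, 0 otherwise; in the order [0, 1, 2, 3, 4] the diagonal is [4, 3, 3, 2, 2]. The smallest Laplacian eigenvalue is always 0. The next one, lambda_2 = 1.5858, measures how hard the graph is to disconnect: larger values mean better connectivity.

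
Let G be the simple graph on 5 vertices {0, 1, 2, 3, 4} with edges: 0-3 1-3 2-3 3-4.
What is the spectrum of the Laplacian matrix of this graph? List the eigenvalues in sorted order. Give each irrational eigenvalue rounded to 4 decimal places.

[0, 1, 1, 1, 5]

Reading degrees in the order [0, 1, 2, 3, 4] gives [1, 1, 1, 4, 1]; set D = diag(1, 1, 1, 4, 1) and form L = D - A. Diagonalising L (or applying a numerical eigensolver to the 5x5 matrix) gives the spectrum above.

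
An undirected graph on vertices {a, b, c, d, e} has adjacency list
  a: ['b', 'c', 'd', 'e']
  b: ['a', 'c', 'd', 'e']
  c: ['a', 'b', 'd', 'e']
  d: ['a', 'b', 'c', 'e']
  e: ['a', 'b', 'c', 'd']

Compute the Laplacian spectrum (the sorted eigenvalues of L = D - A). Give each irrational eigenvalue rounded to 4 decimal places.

Each diagonal entry of L is the vertex degree and each off-diagonal entry is -1 where an edge is present, 0 otherwise; in the order [a, b, c, d, e] the diagonal is [4, 4, 4, 4, 4]. Since every row of L sums to 0, the all-ones vector is in the kernel and 0 is an eigenvalue. By the matrix-tree theorem the graph has (1/5) * product of the nonzero eigenvalues = 125 spanning trees.

[0, 5, 5, 5, 5]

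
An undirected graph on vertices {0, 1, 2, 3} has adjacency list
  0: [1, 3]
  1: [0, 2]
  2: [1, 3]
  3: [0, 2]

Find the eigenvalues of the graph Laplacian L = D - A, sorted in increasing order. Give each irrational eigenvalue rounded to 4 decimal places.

[0, 2, 2, 4]

Reading degrees in the order [0, 1, 2, 3] gives [2, 2, 2, 2]; set D = diag(2, 2, 2, 2) and form L = D - A. L is symmetric positive semidefinite, so every eigenvalue is real and nonnegative. The single zero eigenvalue shows the graph is connected.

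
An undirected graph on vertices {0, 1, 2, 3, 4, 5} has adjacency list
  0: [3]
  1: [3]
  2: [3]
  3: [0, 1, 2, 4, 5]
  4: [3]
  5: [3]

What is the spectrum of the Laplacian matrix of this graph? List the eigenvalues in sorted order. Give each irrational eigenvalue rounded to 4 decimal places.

Each diagonal entry of L is the vertex degree and each off-diagonal entry is -1 where an edge is present, 0 otherwise; in the order [0, 1, 2, 3, 4, 5] the diagonal is [1, 1, 1, 5, 1, 1]. Diagonalising L (or applying a numerical eigensolver to the 6x6 matrix) gives the spectrum above. By the matrix-tree theorem the graph has (1/6) * product of the nonzero eigenvalues = 1 spanning tree. The eigenvalues sum to 10, which equals trace(L) = 2|E|.

[0, 1, 1, 1, 1, 6]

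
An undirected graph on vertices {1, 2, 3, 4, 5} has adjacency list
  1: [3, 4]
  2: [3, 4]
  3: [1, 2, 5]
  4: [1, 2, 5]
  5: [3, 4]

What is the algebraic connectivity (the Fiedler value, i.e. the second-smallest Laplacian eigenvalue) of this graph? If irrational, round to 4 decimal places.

Each diagonal entry of L is the vertex degree and each off-diagonal entry is -1 where an edge is present, 0 otherwise; in the order [1, 2, 3, 4, 5] the diagonal is [2, 2, 3, 3, 2]. The smallest Laplacian eigenvalue is always 0. The next one, lambda_2 = 2, measures how hard the graph is to disconnect: larger values mean better connectivity. There is one zero in the spectrum, matching the 1 component.

2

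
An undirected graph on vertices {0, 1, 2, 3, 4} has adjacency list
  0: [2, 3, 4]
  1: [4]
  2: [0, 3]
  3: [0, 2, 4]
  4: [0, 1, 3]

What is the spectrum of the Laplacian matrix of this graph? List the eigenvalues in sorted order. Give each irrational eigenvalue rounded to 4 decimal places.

[0, 0.8299, 2.6889, 4, 4.4812]

With the vertex order [0, 1, 2, 3, 4], the degrees are [3, 1, 2, 3, 3], giving D = diag(3, 1, 2, 3, 3) and L = D - A. The multiplicity of 0 as a Laplacian eigenvalue equals the number of connected components. The largest eigenvalue, 4.4812, is at most the vertex count 5. The eigenvalues sum to 12, which equals trace(L) = 2|E|.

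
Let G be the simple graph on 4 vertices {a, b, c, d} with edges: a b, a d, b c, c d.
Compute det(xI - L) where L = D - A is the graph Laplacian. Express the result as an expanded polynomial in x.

x^4 - 8x^3 + 20x^2 - 16x

Reading degrees in the order [a, b, c, d] gives [2, 2, 2, 2]; set D = diag(2, 2, 2, 2) and form L = D - A. The eigenvalues of L are [0, 2, 2, 4]; the characteristic polynomial is the product of (x - lambda_i), which multiplies out to x^4 - 8x^3 + 20x^2 - 16x. The coefficient of x^3 equals -trace(L) = -8, matching the sum of degrees. The eigenvalues sum to 8, which equals trace(L) = 2|E|.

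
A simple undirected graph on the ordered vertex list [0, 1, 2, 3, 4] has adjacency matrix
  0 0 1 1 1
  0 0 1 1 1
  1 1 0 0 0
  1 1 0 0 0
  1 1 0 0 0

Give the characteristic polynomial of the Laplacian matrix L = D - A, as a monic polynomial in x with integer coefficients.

x^5 - 12x^4 + 51x^3 - 92x^2 + 60x

With the vertex order [0, 1, 2, 3, 4], the degrees are [3, 3, 2, 2, 2], giving D = diag(3, 3, 2, 2, 2) and L = D - A. L has integer entries, so p(x) = det(xI - L) has integer coefficients. Expanding the determinant yields x^5 - 12x^4 + 51x^3 - 92x^2 + 60x. The coefficient of x^4 equals -trace(L) = -12, matching the sum of degrees. There is one zero in the spectrum, matching the 1 component. By the matrix-tree theorem the graph has (1/5) * product of the nonzero eigenvalues = 12 spanning trees.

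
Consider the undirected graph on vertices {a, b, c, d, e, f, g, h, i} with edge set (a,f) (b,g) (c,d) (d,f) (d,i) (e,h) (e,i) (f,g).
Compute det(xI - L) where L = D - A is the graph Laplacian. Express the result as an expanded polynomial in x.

x^9 - 16x^8 + 103x^7 - 344x^6 + 641x^5 - 668x^4 + 371x^3 - 98x^2 + 9x

Reading degrees in the order [a, b, c, d, e, f, g, h, i] gives [1, 1, 1, 3, 2, 3, 2, 1, 2]; set D = diag(1, 1, 1, 3, 2, 3, 2, 1, 2) and form L = D - A. Computing det(xI - L) by cofactor expansion (or equivalently via sum-over-permutations) gives x^9 - 16x^8 + 103x^7 - 344x^6 + 641x^5 - 668x^4 + 371x^3 - 98x^2 + 9x. The constant term is 0 because L is singular (the all-ones vector lies in its kernel). There is one zero in the spectrum, matching the 1 component.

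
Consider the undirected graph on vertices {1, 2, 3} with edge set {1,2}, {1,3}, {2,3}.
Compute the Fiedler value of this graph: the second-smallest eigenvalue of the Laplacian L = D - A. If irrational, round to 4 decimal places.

With the vertex order [1, 2, 3], the degrees are [2, 2, 2], giving D = diag(2, 2, 2) and L = D - A. The smallest Laplacian eigenvalue is always 0. The next one, lambda_2 = 3, measures how hard the graph is to disconnect: larger values mean better connectivity. By the matrix-tree theorem the graph has (1/3) * product of the nonzero eigenvalues = 3 spanning trees.

3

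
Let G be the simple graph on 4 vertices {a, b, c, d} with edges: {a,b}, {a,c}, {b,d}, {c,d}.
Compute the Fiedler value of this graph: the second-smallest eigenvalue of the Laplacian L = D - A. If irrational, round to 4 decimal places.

2

With the vertex order [a, b, c, d], the degrees are [2, 2, 2, 2], giving D = diag(2, 2, 2, 2) and L = D - A. Computing the eigenvalues of L and sorting gives [0, 2, 2, 4]. The Fiedler value lambda_2 = 2 is strictly positive, so the graph is connected. The eigenvalues sum to 8, which equals trace(L) = 2|E|. There is one zero in the spectrum, matching the 1 component.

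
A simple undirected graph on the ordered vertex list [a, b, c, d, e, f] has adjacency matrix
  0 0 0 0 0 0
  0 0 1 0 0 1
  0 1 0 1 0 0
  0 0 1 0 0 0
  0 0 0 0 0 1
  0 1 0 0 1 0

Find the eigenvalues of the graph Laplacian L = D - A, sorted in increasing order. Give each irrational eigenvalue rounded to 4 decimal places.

[0, 0, 0.3820, 1.3820, 2.6180, 3.6180]

Each diagonal entry of L is the vertex degree and each off-diagonal entry is -1 where an edge is present, 0 otherwise; in the order [a, b, c, d, e, f] the diagonal is [0, 2, 2, 1, 1, 2]. Diagonalising L (or applying a numerical eigensolver to the 6x6 matrix) gives the spectrum above. The 2 zero eigenvalues correspond to the 2 connected components. There are 2 zeros in the spectrum, matching the 2 components.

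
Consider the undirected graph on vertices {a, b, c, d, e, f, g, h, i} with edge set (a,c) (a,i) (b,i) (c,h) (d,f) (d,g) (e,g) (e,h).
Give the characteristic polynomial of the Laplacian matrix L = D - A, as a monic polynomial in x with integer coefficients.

x^9 - 16x^8 + 105x^7 - 364x^6 + 715x^5 - 792x^4 + 462x^3 - 120x^2 + 9x

Reading degrees in the order [a, b, c, d, e, f, g, h, i] gives [2, 1, 2, 2, 2, 1, 2, 2, 2]; set D = diag(2, 1, 2, 2, 2, 1, 2, 2, 2) and form L = D - A. Computing det(xI - L) by cofactor expansion (or equivalently via sum-over-permutations) gives x^9 - 16x^8 + 105x^7 - 364x^6 + 715x^5 - 792x^4 + 462x^3 - 120x^2 + 9x. Since p(0) = det(-L) = 0, x divides p(x). There is one zero in the spectrum, matching the 1 component.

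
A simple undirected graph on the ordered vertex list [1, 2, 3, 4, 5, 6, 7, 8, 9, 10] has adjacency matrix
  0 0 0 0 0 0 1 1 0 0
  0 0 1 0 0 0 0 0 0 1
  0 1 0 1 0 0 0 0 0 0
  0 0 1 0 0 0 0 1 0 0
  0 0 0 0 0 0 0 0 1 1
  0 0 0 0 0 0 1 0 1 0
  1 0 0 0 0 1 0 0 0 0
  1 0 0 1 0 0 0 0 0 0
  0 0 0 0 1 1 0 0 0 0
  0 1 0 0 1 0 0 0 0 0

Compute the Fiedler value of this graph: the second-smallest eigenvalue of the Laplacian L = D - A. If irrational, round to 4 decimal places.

With the vertex order [1, 2, 3, 4, 5, 6, 7, 8, 9, 10], the degrees are [2, 2, 2, 2, 2, 2, 2, 2, 2, 2], giving D = diag(2, 2, 2, 2, 2, 2, 2, 2, 2, 2) and L = D - A. The sorted Laplacian eigenvalues are [0, 0.3820, 0.3820, 1.3820, 1.3820, 2.6180, 2.6180, 3.6180, 3.6180, 4]; the algebraic connectivity is the second entry, 0.3820. The eigenvalues sum to 20, which equals trace(L) = 2|E|.

0.3820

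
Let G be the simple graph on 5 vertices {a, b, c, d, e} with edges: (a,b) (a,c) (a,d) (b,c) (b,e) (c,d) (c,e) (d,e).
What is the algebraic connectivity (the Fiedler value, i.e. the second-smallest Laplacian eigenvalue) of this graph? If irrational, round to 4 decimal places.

3

Reading degrees in the order [a, b, c, d, e] gives [3, 3, 4, 3, 3]; set D = diag(3, 3, 4, 3, 3) and form L = D - A. The smallest Laplacian eigenvalue is always 0. The next one, lambda_2 = 3, measures how hard the graph is to disconnect: larger values mean better connectivity. The eigenvalues sum to 16, which equals trace(L) = 2|E|.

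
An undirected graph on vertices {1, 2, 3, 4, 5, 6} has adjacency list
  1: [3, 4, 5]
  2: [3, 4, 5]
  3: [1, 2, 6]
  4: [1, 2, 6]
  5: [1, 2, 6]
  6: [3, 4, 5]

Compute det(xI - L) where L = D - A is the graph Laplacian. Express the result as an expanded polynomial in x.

x^6 - 18x^5 + 126x^4 - 432x^3 + 729x^2 - 486x

Reading degrees in the order [1, 2, 3, 4, 5, 6] gives [3, 3, 3, 3, 3, 3]; set D = diag(3, 3, 3, 3, 3, 3) and form L = D - A. The eigenvalues of L are [0, 3, 3, 3, 3, 6]; the characteristic polynomial is the product of (x - lambda_i), which multiplies out to x^6 - 18x^5 + 126x^4 - 432x^3 + 729x^2 - 486x. Since p(0) = det(-L) = 0, x divides p(x). There is one zero in the spectrum, matching the 1 component. By the matrix-tree theorem the graph has (1/6) * product of the nonzero eigenvalues = 81 spanning trees.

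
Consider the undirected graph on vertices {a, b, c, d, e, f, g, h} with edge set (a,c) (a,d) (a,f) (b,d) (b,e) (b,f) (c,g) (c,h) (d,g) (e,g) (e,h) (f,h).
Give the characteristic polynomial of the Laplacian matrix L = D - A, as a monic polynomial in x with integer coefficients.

x^8 - 24x^7 + 240x^6 - 1296x^5 + 4080x^4 - 7488x^3 + 7424x^2 - 3072x

Each diagonal entry of L is the vertex degree and each off-diagonal entry is -1 where an edge is present, 0 otherwise; in the order [a, b, c, d, e, f, g, h] the diagonal is [3, 3, 3, 3, 3, 3, 3, 3]. L has integer entries, so p(x) = det(xI - L) has integer coefficients. Expanding the determinant yields x^8 - 24x^7 + 240x^6 - 1296x^5 + 4080x^4 - 7488x^3 + 7424x^2 - 3072x. Since p(0) = det(-L) = 0, x divides p(x). The eigenvalues sum to 24, which equals trace(L) = 2|E|.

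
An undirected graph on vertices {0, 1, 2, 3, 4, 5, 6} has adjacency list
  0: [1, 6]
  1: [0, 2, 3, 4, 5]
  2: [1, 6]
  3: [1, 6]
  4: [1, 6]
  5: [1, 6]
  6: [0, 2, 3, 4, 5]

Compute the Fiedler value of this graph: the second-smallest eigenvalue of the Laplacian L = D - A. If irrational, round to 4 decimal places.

2

Each diagonal entry of L is the vertex degree and each off-diagonal entry is -1 where an edge is present, 0 otherwise; in the order [0, 1, 2, 3, 4, 5, 6] the diagonal is [2, 5, 2, 2, 2, 2, 5]. Computing the eigenvalues of L and sorting gives [0, 2, 2, 2, 2, 5, 7]. The Fiedler value lambda_2 = 2 is strictly positive, so the graph is connected. The largest eigenvalue, 7, is at most the vertex count 7. The eigenvalues sum to 20, which equals trace(L) = 2|E|.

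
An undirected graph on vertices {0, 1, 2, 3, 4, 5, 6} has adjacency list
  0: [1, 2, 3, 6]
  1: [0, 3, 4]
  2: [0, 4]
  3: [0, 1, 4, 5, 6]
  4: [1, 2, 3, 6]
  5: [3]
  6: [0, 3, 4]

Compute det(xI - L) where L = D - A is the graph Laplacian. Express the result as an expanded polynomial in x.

x^7 - 22x^6 + 191x^5 - 830x^4 + 1882x^3 - 2074x^2 + 840x

Each diagonal entry of L is the vertex degree and each off-diagonal entry is -1 where an edge is present, 0 otherwise; in the order [0, 1, 2, 3, 4, 5, 6] the diagonal is [4, 3, 2, 5, 4, 1, 3]. Computing det(xI - L) by cofactor expansion (or equivalently via sum-over-permutations) gives x^7 - 22x^6 + 191x^5 - 830x^4 + 1882x^3 - 2074x^2 + 840x. The constant term is 0 because L is singular (the all-ones vector lies in its kernel). The largest eigenvalue, 6.2965, is at most the vertex count 7.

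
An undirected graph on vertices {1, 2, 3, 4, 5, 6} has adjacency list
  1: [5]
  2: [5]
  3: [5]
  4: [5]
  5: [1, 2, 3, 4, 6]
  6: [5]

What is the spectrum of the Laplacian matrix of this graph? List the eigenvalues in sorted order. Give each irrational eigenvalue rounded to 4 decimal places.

With the vertex order [1, 2, 3, 4, 5, 6], the degrees are [1, 1, 1, 1, 5, 1], giving D = diag(1, 1, 1, 1, 5, 1) and L = D - A. Since every row of L sums to 0, the all-ones vector is in the kernel and 0 is an eigenvalue. There is one zero in the spectrum, matching the 1 component. The eigenvalues sum to 10, which equals trace(L) = 2|E|.

[0, 1, 1, 1, 1, 6]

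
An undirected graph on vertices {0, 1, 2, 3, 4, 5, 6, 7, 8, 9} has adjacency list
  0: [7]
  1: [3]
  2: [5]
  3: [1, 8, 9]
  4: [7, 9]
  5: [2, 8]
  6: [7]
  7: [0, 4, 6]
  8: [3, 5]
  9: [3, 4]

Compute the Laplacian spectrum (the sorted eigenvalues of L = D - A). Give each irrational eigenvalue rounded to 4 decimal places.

With the vertex order [0, 1, 2, 3, 4, 5, 6, 7, 8, 9], the degrees are [1, 1, 1, 3, 2, 2, 1, 3, 2, 2], giving D = diag(1, 1, 1, 3, 2, 2, 1, 3, 2, 2) and L = D - A. L is symmetric positive semidefinite, so every eigenvalue is real and nonnegative. The single zero eigenvalue shows the graph is connected. By the matrix-tree theorem the graph has (1/10) * product of the nonzero eigenvalues = 1 spanning tree.

[0, 0.1257, 0.4097, 1, 1, 1.4295, 2.4234, 3.0954, 4.0925, 4.4238]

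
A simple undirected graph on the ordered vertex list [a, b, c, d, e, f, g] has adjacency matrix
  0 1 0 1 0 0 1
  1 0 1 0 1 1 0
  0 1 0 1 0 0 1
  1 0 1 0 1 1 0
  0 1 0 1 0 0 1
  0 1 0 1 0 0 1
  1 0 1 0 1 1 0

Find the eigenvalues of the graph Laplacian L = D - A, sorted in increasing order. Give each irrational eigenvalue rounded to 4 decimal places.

[0, 3, 3, 3, 4, 4, 7]

Reading degrees in the order [a, b, c, d, e, f, g] gives [3, 4, 3, 4, 3, 3, 4]; set D = diag(3, 4, 3, 4, 3, 3, 4) and form L = D - A. Diagonalising L (or applying a numerical eigensolver to the 7x7 matrix) gives the spectrum above. The single zero eigenvalue shows the graph is connected. There is one zero in the spectrum, matching the 1 component. The largest eigenvalue, 7, is at most the vertex count 7.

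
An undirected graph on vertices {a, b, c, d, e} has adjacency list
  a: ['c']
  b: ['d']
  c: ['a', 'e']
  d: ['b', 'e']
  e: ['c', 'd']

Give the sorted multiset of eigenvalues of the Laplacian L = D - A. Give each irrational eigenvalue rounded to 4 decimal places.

[0, 0.3820, 1.3820, 2.6180, 3.6180]

Each diagonal entry of L is the vertex degree and each off-diagonal entry is -1 where an edge is present, 0 otherwise; in the order [a, b, c, d, e] the diagonal is [1, 1, 2, 2, 2]. Diagonalising L (or applying a numerical eigensolver to the 5x5 matrix) gives the spectrum above. By the matrix-tree theorem the graph has (1/5) * product of the nonzero eigenvalues = 1 spanning tree. There is one zero in the spectrum, matching the 1 component.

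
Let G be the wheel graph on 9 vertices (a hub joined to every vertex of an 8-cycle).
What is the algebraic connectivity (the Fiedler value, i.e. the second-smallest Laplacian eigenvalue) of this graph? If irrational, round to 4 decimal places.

1.5858

The graph has 9 vertices and degree multiset [8, 3, 3, 3, 3, 3, 3, 3, 3]; D is the diagonal matrix of degrees and L = D - A. Computing the eigenvalues of L and sorting gives [0, 1.5858, 1.5858, 3, 3, 4.4142, 4.4142, 5, 9]. The Fiedler value lambda_2 = 1.5858 is strictly positive, so the graph is connected. The largest eigenvalue, 9, is at most the vertex count 9.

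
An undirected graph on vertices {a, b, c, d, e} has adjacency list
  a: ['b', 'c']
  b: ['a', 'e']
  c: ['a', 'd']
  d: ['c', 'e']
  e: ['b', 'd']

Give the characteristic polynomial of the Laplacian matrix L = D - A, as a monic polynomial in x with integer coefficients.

x^5 - 10x^4 + 35x^3 - 50x^2 + 25x

With the vertex order [a, b, c, d, e], the degrees are [2, 2, 2, 2, 2], giving D = diag(2, 2, 2, 2, 2) and L = D - A. L has integer entries, so p(x) = det(xI - L) has integer coefficients. Expanding the determinant yields x^5 - 10x^4 + 35x^3 - 50x^2 + 25x. Since p(0) = det(-L) = 0, x divides p(x). By the matrix-tree theorem the graph has (1/5) * product of the nonzero eigenvalues = 5 spanning trees. The eigenvalues sum to 10, which equals trace(L) = 2|E|.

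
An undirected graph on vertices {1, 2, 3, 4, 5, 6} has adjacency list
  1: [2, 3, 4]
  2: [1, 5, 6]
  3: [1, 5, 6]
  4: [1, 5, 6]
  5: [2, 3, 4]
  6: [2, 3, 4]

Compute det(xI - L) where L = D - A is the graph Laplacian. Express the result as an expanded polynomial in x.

x^6 - 18x^5 + 126x^4 - 432x^3 + 729x^2 - 486x

Each diagonal entry of L is the vertex degree and each off-diagonal entry is -1 where an edge is present, 0 otherwise; in the order [1, 2, 3, 4, 5, 6] the diagonal is [3, 3, 3, 3, 3, 3]. The eigenvalues of L are [0, 3, 3, 3, 3, 6]; the characteristic polynomial is the product of (x - lambda_i), which multiplies out to x^6 - 18x^5 + 126x^4 - 432x^3 + 729x^2 - 486x. The coefficient of x^5 equals -trace(L) = -18, matching the sum of degrees.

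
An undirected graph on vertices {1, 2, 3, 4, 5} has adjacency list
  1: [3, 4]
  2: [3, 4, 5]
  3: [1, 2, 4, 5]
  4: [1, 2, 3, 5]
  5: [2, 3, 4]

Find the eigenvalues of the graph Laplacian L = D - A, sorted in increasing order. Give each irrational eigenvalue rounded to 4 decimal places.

With the vertex order [1, 2, 3, 4, 5], the degrees are [2, 3, 4, 4, 3], giving D = diag(2, 3, 4, 4, 3) and L = D - A. L is symmetric positive semidefinite, so every eigenvalue is real and nonnegative. The eigenvalues sum to 16, which equals trace(L) = 2|E|. By the matrix-tree theorem the graph has (1/5) * product of the nonzero eigenvalues = 40 spanning trees.

[0, 2, 4, 5, 5]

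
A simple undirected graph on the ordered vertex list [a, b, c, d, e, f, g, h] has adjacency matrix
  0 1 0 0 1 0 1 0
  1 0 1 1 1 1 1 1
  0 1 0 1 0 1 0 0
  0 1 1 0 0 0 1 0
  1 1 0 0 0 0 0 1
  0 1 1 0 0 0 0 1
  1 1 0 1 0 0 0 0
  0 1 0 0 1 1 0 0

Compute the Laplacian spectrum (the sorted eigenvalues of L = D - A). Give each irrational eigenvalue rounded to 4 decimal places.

[0, 1.7530, 1.7530, 3.4450, 3.4450, 4.8019, 4.8019, 8]

Reading degrees in the order [a, b, c, d, e, f, g, h] gives [3, 7, 3, 3, 3, 3, 3, 3]; set D = diag(3, 7, 3, 3, 3, 3, 3, 3) and form L = D - A. Diagonalising L (or applying a numerical eigensolver to the 8x8 matrix) gives the spectrum above. The single zero eigenvalue shows the graph is connected. There is one zero in the spectrum, matching the 1 component.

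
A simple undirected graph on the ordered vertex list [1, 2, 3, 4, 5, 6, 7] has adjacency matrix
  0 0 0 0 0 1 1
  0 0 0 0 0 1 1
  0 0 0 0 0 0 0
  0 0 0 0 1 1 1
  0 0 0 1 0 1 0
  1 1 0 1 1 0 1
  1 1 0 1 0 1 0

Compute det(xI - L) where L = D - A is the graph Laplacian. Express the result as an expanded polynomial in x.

x^7 - 18x^6 + 122x^5 - 386x^4 + 568x^3 - 312x^2

Reading degrees in the order [1, 2, 3, 4, 5, 6, 7] gives [2, 2, 0, 3, 2, 5, 4]; set D = diag(2, 2, 0, 3, 2, 5, 4) and form L = D - A. Computing det(xI - L) by cofactor expansion (or equivalently via sum-over-permutations) gives x^7 - 18x^6 + 122x^5 - 386x^4 + 568x^3 - 312x^2. The coefficient of x^6 equals -trace(L) = -18, matching the sum of degrees. There are 2 zeros in the spectrum, matching the 2 components.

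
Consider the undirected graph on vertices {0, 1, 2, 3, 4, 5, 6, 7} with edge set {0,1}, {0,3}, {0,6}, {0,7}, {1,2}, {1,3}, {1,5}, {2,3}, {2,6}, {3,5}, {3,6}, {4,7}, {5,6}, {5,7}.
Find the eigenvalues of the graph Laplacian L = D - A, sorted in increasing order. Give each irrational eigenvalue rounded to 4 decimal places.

[0, 0.6791, 2.6481, 4, 4, 4, 6, 6.6728]

With the vertex order [0, 1, 2, 3, 4, 5, 6, 7], the degrees are [4, 4, 3, 5, 1, 4, 4, 3], giving D = diag(4, 4, 3, 5, 1, 4, 4, 3) and L = D - A. Since every row of L sums to 0, the all-ones vector is in the kernel and 0 is an eigenvalue. There is one zero in the spectrum, matching the 1 component. By the matrix-tree theorem the graph has (1/8) * product of the nonzero eigenvalues = 576 spanning trees.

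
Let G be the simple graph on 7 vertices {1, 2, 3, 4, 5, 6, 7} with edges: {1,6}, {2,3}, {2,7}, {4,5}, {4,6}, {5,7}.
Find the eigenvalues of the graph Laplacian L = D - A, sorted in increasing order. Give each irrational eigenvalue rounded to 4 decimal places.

Reading degrees in the order [1, 2, 3, 4, 5, 6, 7] gives [1, 2, 1, 2, 2, 2, 2]; set D = diag(1, 2, 1, 2, 2, 2, 2) and form L = D - A. The multiplicity of 0 as a Laplacian eigenvalue equals the number of connected components. The single zero eigenvalue shows the graph is connected. By the matrix-tree theorem the graph has (1/7) * product of the nonzero eigenvalues = 1 spanning tree. There is one zero in the spectrum, matching the 1 component.

[0, 0.1981, 0.7530, 1.5550, 2.4450, 3.2470, 3.8019]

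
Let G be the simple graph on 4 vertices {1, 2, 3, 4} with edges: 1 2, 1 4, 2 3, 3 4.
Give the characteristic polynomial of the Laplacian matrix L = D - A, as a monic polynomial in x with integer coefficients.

x^4 - 8x^3 + 20x^2 - 16x

Reading degrees in the order [1, 2, 3, 4] gives [2, 2, 2, 2]; set D = diag(2, 2, 2, 2) and form L = D - A. Computing det(xI - L) by cofactor expansion (or equivalently via sum-over-permutations) gives x^4 - 8x^3 + 20x^2 - 16x. Since p(0) = det(-L) = 0, x divides p(x). By the matrix-tree theorem the graph has (1/4) * product of the nonzero eigenvalues = 4 spanning trees.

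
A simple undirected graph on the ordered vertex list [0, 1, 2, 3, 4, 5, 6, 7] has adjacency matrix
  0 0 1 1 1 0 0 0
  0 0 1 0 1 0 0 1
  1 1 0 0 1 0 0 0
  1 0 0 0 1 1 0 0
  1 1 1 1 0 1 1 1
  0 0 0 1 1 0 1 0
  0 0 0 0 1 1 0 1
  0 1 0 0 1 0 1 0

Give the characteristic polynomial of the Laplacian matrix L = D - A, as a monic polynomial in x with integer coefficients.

x^8 - 28x^7 + 322x^6 - 1974x^5 + 6965x^4 - 14126x^3 + 15225x^2 - 6728x

Reading degrees in the order [0, 1, 2, 3, 4, 5, 6, 7] gives [3, 3, 3, 3, 7, 3, 3, 3]; set D = diag(3, 3, 3, 3, 7, 3, 3, 3) and form L = D - A. L has integer entries, so p(x) = det(xI - L) has integer coefficients. Expanding the determinant yields x^8 - 28x^7 + 322x^6 - 1974x^5 + 6965x^4 - 14126x^3 + 15225x^2 - 6728x. The constant term is 0 because L is singular (the all-ones vector lies in its kernel).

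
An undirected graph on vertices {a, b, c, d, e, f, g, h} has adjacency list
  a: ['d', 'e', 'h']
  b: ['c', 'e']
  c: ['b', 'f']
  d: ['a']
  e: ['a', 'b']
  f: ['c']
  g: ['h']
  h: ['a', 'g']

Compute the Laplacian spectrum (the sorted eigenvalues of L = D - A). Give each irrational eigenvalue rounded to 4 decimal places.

[0, 0.1864, 0.5858, 1, 2, 2.4707, 3.4142, 4.3429]

Reading degrees in the order [a, b, c, d, e, f, g, h] gives [3, 2, 2, 1, 2, 1, 1, 2]; set D = diag(3, 2, 2, 1, 2, 1, 1, 2) and form L = D - A. Diagonalising L (or applying a numerical eigensolver to the 8x8 matrix) gives the spectrum above. There is one zero in the spectrum, matching the 1 component.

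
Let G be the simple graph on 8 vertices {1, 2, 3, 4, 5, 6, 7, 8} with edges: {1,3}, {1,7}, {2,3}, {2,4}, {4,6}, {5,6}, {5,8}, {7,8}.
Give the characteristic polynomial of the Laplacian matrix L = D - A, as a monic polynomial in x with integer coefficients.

Reading degrees in the order [1, 2, 3, 4, 5, 6, 7, 8] gives [2, 2, 2, 2, 2, 2, 2, 2]; set D = diag(2, 2, 2, 2, 2, 2, 2, 2) and form L = D - A. L has integer entries, so p(x) = det(xI - L) has integer coefficients. Expanding the determinant yields x^8 - 16x^7 + 104x^6 - 352x^5 + 660x^4 - 672x^3 + 336x^2 - 64x. The coefficient of x^7 equals -trace(L) = -16, matching the sum of degrees. By the matrix-tree theorem the graph has (1/8) * product of the nonzero eigenvalues = 8 spanning trees. The largest eigenvalue, 4, is at most the vertex count 8.

x^8 - 16x^7 + 104x^6 - 352x^5 + 660x^4 - 672x^3 + 336x^2 - 64x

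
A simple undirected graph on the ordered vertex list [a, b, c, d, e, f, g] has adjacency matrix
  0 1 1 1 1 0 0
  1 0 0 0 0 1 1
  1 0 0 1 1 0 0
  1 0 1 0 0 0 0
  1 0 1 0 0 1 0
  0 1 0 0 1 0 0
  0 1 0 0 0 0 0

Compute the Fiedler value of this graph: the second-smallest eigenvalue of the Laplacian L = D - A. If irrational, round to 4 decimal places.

With the vertex order [a, b, c, d, e, f, g], the degrees are [4, 3, 3, 2, 3, 2, 1], giving D = diag(4, 3, 3, 2, 3, 2, 1) and L = D - A. Computing the eigenvalues of L and sorting gives [0, 0.6491, 1.4070, 2.7869, 3.3875, 4.3208, 5.4486]. The Fiedler value lambda_2 = 0.6491 is strictly positive, so the graph is connected. The largest eigenvalue, 5.4486, is at most the vertex count 7.

0.6491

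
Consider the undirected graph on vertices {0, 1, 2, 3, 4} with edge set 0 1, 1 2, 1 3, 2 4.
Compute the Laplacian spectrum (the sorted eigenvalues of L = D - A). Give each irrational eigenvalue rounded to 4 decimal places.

With the vertex order [0, 1, 2, 3, 4], the degrees are [1, 3, 2, 1, 1], giving D = diag(1, 3, 2, 1, 1) and L = D - A. The multiplicity of 0 as a Laplacian eigenvalue equals the number of connected components. The single zero eigenvalue shows the graph is connected. The eigenvalues sum to 8, which equals trace(L) = 2|E|.

[0, 0.5188, 1, 2.3111, 4.1701]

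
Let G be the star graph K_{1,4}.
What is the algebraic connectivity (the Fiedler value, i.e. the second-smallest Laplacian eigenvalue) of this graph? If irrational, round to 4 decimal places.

1

The graph has 5 vertices and degree multiset [4, 1, 1, 1, 1]; D is the diagonal matrix of degrees and L = D - A. Computing the eigenvalues of L and sorting gives [0, 1, 1, 1, 5]. The Fiedler value lambda_2 = 1 is strictly positive, so the graph is connected. The largest eigenvalue, 5, is at most the vertex count 5. The eigenvalues sum to 8, which equals trace(L) = 2|E|.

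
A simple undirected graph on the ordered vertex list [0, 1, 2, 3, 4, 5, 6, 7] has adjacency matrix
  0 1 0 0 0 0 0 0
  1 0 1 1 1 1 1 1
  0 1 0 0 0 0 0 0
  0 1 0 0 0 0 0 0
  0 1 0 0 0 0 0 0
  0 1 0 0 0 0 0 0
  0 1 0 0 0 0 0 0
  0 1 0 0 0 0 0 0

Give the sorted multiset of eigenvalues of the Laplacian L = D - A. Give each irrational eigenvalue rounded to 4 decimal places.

Reading degrees in the order [0, 1, 2, 3, 4, 5, 6, 7] gives [1, 7, 1, 1, 1, 1, 1, 1]; set D = diag(1, 7, 1, 1, 1, 1, 1, 1) and form L = D - A. L is symmetric positive semidefinite, so every eigenvalue is real and nonnegative. The single zero eigenvalue shows the graph is connected. There is one zero in the spectrum, matching the 1 component.

[0, 1, 1, 1, 1, 1, 1, 8]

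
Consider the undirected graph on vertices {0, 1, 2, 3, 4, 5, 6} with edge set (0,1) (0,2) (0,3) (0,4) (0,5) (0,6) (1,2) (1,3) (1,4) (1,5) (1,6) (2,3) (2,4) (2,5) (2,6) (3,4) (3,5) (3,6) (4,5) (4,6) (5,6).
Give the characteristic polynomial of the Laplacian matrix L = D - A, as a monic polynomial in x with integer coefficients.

x^7 - 42x^6 + 735x^5 - 6860x^4 + 36015x^3 - 100842x^2 + 117649x

Reading degrees in the order [0, 1, 2, 3, 4, 5, 6] gives [6, 6, 6, 6, 6, 6, 6]; set D = diag(6, 6, 6, 6, 6, 6, 6) and form L = D - A. The eigenvalues of L are [0, 7, 7, 7, 7, 7, 7]; the characteristic polynomial is the product of (x - lambda_i), which multiplies out to x^7 - 42x^6 + 735x^5 - 6860x^4 + 36015x^3 - 100842x^2 + 117649x. The coefficient of x^6 equals -trace(L) = -42, matching the sum of degrees.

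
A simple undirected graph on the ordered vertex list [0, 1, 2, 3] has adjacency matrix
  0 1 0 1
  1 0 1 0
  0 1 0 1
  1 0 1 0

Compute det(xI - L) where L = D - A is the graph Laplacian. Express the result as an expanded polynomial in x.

x^4 - 8x^3 + 20x^2 - 16x

Reading degrees in the order [0, 1, 2, 3] gives [2, 2, 2, 2]; set D = diag(2, 2, 2, 2) and form L = D - A. L has integer entries, so p(x) = det(xI - L) has integer coefficients. Expanding the determinant yields x^4 - 8x^3 + 20x^2 - 16x. The coefficient of x^3 equals -trace(L) = -8, matching the sum of degrees.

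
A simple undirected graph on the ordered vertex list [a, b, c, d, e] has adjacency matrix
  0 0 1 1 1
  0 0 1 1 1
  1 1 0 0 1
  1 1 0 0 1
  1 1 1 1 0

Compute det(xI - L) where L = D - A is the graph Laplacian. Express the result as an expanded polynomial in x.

x^5 - 16x^4 + 94x^3 - 240x^2 + 225x

With the vertex order [a, b, c, d, e], the degrees are [3, 3, 3, 3, 4], giving D = diag(3, 3, 3, 3, 4) and L = D - A. L has integer entries, so p(x) = det(xI - L) has integer coefficients. Expanding the determinant yields x^5 - 16x^4 + 94x^3 - 240x^2 + 225x. The coefficient of x^4 equals -trace(L) = -16, matching the sum of degrees. The largest eigenvalue, 5, is at most the vertex count 5.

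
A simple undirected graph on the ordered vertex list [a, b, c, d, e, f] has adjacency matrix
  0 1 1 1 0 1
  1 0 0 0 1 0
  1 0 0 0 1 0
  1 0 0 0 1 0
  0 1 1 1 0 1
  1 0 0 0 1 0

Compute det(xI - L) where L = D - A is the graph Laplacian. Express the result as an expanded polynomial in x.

Each diagonal entry of L is the vertex degree and each off-diagonal entry is -1 where an edge is present, 0 otherwise; in the order [a, b, c, d, e, f] the diagonal is [4, 2, 2, 2, 4, 2]. Computing det(xI - L) by cofactor expansion (or equivalently via sum-over-permutations) gives x^6 - 16x^5 + 96x^4 - 272x^3 + 368x^2 - 192x. Since p(0) = det(-L) = 0, x divides p(x). The largest eigenvalue, 6, is at most the vertex count 6. There is one zero in the spectrum, matching the 1 component.

x^6 - 16x^5 + 96x^4 - 272x^3 + 368x^2 - 192x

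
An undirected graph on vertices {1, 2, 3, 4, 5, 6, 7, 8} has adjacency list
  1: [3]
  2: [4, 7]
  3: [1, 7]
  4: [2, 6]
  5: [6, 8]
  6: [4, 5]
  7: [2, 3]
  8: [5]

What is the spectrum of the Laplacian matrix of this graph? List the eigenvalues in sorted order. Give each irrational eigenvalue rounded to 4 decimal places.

Reading degrees in the order [1, 2, 3, 4, 5, 6, 7, 8] gives [1, 2, 2, 2, 2, 2, 2, 1]; set D = diag(1, 2, 2, 2, 2, 2, 2, 1) and form L = D - A. L is symmetric positive semidefinite, so every eigenvalue is real and nonnegative. The single zero eigenvalue shows the graph is connected. By the matrix-tree theorem the graph has (1/8) * product of the nonzero eigenvalues = 1 spanning tree. There is one zero in the spectrum, matching the 1 component.

[0, 0.1522, 0.5858, 1.2346, 2, 2.7654, 3.4142, 3.8478]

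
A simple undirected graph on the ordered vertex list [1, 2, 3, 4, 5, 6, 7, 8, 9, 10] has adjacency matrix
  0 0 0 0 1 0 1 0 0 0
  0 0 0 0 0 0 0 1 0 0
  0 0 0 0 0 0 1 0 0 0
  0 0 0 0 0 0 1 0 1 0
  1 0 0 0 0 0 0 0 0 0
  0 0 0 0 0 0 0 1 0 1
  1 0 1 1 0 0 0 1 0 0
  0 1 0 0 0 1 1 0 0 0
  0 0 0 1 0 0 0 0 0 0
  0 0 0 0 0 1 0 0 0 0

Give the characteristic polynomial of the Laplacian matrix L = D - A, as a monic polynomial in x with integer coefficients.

Each diagonal entry of L is the vertex degree and each off-diagonal entry is -1 where an edge is present, 0 otherwise; in the order [1, 2, 3, 4, 5, 6, 7, 8, 9, 10] the diagonal is [2, 1, 1, 2, 1, 2, 4, 3, 1, 1]. Computing det(xI - L) by cofactor expansion (or equivalently via sum-over-permutations) gives x^10 - 18x^9 + 132x^8 - 514x^7 + 1159x^6 - 1548x^5 + 1208x^4 - 528x^3 + 117x^2 - 10x. The constant term is 0 because L is singular (the all-ones vector lies in its kernel).

x^10 - 18x^9 + 132x^8 - 514x^7 + 1159x^6 - 1548x^5 + 1208x^4 - 528x^3 + 117x^2 - 10x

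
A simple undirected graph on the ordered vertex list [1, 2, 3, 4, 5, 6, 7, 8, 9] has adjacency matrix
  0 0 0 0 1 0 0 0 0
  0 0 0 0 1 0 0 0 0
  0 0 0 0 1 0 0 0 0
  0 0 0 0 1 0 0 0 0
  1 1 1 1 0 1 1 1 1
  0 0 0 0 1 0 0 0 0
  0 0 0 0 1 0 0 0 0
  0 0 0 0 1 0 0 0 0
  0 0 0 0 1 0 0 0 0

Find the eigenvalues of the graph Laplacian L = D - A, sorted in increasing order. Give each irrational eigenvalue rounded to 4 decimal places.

Each diagonal entry of L is the vertex degree and each off-diagonal entry is -1 where an edge is present, 0 otherwise; in the order [1, 2, 3, 4, 5, 6, 7, 8, 9] the diagonal is [1, 1, 1, 1, 8, 1, 1, 1, 1]. Diagonalising L (or applying a numerical eigensolver to the 9x9 matrix) gives the spectrum above. The largest eigenvalue, 9, is at most the vertex count 9. There is one zero in the spectrum, matching the 1 component.

[0, 1, 1, 1, 1, 1, 1, 1, 9]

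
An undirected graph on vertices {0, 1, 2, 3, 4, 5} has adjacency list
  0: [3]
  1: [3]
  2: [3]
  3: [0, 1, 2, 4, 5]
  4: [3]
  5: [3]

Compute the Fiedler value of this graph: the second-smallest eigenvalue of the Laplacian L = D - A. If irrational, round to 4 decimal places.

Each diagonal entry of L is the vertex degree and each off-diagonal entry is -1 where an edge is present, 0 otherwise; in the order [0, 1, 2, 3, 4, 5] the diagonal is [1, 1, 1, 5, 1, 1]. Computing the eigenvalues of L and sorting gives [0, 1, 1, 1, 1, 6]. The Fiedler value lambda_2 = 1 is strictly positive, so the graph is connected. The largest eigenvalue, 6, is at most the vertex count 6.

1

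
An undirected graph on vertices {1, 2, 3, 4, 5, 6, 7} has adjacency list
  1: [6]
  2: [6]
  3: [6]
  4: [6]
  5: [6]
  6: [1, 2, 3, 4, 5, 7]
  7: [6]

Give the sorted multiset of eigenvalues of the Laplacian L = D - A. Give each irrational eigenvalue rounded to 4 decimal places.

[0, 1, 1, 1, 1, 1, 7]

Reading degrees in the order [1, 2, 3, 4, 5, 6, 7] gives [1, 1, 1, 1, 1, 6, 1]; set D = diag(1, 1, 1, 1, 1, 6, 1) and form L = D - A. The multiplicity of 0 as a Laplacian eigenvalue equals the number of connected components.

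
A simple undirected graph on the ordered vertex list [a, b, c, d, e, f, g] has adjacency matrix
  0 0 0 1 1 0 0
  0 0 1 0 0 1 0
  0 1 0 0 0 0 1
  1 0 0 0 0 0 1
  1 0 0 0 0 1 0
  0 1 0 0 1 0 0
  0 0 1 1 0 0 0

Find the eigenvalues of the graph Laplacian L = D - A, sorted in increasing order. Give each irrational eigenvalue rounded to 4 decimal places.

[0, 0.7530, 0.7530, 2.4450, 2.4450, 3.8019, 3.8019]

With the vertex order [a, b, c, d, e, f, g], the degrees are [2, 2, 2, 2, 2, 2, 2], giving D = diag(2, 2, 2, 2, 2, 2, 2) and L = D - A. Diagonalising L (or applying a numerical eigensolver to the 7x7 matrix) gives the spectrum above. The single zero eigenvalue shows the graph is connected.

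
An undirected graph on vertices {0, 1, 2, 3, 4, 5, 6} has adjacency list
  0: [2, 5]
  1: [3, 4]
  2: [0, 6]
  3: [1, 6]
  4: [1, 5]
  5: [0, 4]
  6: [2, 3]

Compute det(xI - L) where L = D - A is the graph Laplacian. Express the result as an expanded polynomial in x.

Reading degrees in the order [0, 1, 2, 3, 4, 5, 6] gives [2, 2, 2, 2, 2, 2, 2]; set D = diag(2, 2, 2, 2, 2, 2, 2) and form L = D - A. Computing det(xI - L) by cofactor expansion (or equivalently via sum-over-permutations) gives x^7 - 14x^6 + 77x^5 - 210x^4 + 294x^3 - 196x^2 + 49x. The constant term is 0 because L is singular (the all-ones vector lies in its kernel). The eigenvalues sum to 14, which equals trace(L) = 2|E|.

x^7 - 14x^6 + 77x^5 - 210x^4 + 294x^3 - 196x^2 + 49x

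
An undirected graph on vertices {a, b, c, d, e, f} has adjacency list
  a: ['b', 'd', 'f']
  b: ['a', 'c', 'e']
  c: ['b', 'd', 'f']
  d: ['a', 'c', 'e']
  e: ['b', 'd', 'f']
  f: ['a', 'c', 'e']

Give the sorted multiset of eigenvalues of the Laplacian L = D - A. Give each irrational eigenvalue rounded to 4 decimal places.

Reading degrees in the order [a, b, c, d, e, f] gives [3, 3, 3, 3, 3, 3]; set D = diag(3, 3, 3, 3, 3, 3) and form L = D - A. The multiplicity of 0 as a Laplacian eigenvalue equals the number of connected components. The eigenvalues sum to 18, which equals trace(L) = 2|E|. By the matrix-tree theorem the graph has (1/6) * product of the nonzero eigenvalues = 81 spanning trees.

[0, 3, 3, 3, 3, 6]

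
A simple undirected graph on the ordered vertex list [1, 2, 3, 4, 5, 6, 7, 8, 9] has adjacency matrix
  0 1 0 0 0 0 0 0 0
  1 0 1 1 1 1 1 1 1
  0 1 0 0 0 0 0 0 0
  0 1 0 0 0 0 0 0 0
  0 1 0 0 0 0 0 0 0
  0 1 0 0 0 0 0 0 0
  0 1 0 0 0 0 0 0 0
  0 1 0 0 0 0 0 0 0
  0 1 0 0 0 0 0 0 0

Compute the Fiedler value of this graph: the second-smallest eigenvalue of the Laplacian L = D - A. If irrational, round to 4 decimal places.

Reading degrees in the order [1, 2, 3, 4, 5, 6, 7, 8, 9] gives [1, 8, 1, 1, 1, 1, 1, 1, 1]; set D = diag(1, 8, 1, 1, 1, 1, 1, 1, 1) and form L = D - A. Computing the eigenvalues of L and sorting gives [0, 1, 1, 1, 1, 1, 1, 1, 9]. The Fiedler value lambda_2 = 1 is strictly positive, so the graph is connected. The largest eigenvalue, 9, is at most the vertex count 9. By the matrix-tree theorem the graph has (1/9) * product of the nonzero eigenvalues = 1 spanning tree.

1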